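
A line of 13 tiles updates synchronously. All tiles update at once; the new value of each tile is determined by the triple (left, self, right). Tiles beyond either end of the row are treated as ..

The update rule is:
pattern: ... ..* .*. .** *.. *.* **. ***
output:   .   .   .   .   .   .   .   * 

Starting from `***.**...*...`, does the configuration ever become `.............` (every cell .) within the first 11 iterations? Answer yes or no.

yes

.*...........
.............
all cells are . at iteration 2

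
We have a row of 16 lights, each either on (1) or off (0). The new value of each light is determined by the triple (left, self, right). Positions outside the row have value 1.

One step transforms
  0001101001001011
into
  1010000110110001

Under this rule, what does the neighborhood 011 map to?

At position 3 the neighborhood is 011; the next row has 0 there.

0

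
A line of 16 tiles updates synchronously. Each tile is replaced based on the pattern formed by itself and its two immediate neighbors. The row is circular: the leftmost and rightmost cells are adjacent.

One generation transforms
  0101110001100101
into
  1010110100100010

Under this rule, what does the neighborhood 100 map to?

0

At position 6 the neighborhood is 100; the next row has 0 there.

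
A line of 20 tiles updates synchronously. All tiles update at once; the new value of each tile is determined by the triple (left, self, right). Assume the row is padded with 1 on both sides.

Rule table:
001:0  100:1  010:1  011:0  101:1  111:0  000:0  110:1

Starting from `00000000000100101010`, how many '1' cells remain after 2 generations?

4

10000000000110111111
11000000000011000000
count of 1: 4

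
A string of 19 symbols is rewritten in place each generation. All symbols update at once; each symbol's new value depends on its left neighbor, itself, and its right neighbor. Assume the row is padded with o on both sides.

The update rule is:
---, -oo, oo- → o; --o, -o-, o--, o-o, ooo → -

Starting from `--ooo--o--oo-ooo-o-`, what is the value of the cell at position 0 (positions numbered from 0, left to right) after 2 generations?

--o-o-----oo-o-o---
------ooo-oo-----o-
position 0 holds -

-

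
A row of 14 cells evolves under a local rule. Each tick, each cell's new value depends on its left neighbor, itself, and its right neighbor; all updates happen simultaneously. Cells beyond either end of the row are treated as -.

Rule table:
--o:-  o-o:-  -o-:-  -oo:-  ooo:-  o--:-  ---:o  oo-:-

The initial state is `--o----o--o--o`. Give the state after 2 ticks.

o---oo--------
--o----ooooooo

--o----ooooooo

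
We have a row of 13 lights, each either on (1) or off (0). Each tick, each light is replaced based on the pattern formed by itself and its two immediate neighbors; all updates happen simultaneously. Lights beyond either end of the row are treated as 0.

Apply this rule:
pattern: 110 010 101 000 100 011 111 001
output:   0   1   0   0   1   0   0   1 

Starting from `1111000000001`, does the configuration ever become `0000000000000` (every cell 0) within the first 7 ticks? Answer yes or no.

0000100000011
0001110000100
0010001001110
0111011110001
1000000001011
1100000011000
0010000100100
tick 7 is 0010000100100, still not uniform 0

no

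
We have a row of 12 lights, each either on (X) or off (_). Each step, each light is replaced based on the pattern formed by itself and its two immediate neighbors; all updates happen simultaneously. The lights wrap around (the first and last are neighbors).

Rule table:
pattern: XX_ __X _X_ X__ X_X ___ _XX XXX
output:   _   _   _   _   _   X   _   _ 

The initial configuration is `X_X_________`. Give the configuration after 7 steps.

____XXXXXXX_

____XXXXXXX_
XXX_________
____XXXXXXX_  (repeats step 1; period 2)
step 7: ____XXXXXXX_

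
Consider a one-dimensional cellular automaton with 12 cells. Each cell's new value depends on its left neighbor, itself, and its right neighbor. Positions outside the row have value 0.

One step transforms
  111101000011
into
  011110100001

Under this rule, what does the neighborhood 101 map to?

At position 4 the neighborhood is 101; the next row has 1 there.

1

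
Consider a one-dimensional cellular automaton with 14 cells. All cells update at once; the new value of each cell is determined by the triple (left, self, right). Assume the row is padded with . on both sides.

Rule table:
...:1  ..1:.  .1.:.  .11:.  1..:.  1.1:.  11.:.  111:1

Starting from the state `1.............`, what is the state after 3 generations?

..111111111111
1..1111111111.
....11111111..

....11111111..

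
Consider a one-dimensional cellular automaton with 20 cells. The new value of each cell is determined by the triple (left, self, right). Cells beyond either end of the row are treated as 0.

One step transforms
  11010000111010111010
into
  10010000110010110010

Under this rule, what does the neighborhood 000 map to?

At position 5 the neighborhood is 000; the next row has 0 there.

0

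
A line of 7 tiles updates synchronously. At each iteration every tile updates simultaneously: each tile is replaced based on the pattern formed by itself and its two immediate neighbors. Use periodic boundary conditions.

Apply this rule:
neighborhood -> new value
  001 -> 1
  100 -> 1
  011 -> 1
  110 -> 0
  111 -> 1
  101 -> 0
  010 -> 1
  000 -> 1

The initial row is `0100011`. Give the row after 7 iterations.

0111110
1111101
1111001
1110111
1100111
1011111
0011111

0011111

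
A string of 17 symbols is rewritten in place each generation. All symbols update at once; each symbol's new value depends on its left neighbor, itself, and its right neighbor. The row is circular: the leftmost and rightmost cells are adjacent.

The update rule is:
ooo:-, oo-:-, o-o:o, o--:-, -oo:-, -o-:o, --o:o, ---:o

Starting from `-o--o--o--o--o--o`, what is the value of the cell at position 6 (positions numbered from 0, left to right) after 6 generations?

oo-oo-oo-oo-oo-oo
--o--o--o--o--o--
ooo-oo-oo-oo-oo-o
---o--o--o--o--o-
oooo-oo-oo-oo-oo-
----o--o--o--o--o
position 6 holds -

-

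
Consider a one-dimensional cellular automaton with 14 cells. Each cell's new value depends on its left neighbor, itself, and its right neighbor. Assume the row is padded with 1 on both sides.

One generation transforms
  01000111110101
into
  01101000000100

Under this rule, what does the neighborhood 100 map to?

1

At position 2 the neighborhood is 100; the next row has 1 there.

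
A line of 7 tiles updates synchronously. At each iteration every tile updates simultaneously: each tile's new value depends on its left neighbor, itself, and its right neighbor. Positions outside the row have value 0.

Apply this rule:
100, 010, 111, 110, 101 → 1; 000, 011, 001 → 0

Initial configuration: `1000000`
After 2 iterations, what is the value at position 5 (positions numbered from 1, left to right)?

0

iteration 1: 1100000
iteration 2: 0110000
position 5 holds 0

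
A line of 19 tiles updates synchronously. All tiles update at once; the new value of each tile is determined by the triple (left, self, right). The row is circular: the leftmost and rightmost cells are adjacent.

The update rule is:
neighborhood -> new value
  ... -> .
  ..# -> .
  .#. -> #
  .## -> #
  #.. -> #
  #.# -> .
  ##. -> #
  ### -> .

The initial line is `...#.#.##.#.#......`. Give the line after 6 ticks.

...#.#.##.#.##.....
...#.#.##.#.###....
...#.#.##.#.#.##...
...#.#.##.#.#.###..
...#.#.##.#.#.#.##.
...#.#.##.#.#.#.###

...#.#.##.#.#.#.###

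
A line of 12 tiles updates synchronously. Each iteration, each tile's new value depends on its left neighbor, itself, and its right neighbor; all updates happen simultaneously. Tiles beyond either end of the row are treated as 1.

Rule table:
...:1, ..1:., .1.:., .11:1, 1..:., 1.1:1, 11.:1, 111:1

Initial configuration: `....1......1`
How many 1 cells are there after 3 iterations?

11

.11...1111.1
111.1.111111
1111.1111111
count of 1: 11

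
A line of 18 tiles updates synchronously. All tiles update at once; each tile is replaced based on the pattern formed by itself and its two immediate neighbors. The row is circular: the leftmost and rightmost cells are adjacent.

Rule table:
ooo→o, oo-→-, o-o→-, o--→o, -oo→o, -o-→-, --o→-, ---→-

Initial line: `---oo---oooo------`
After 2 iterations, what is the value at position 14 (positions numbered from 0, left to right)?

iteration 1: ---o-o--ooo-o-----
iteration 2: ------o-oo---o----
position 14 holds -

-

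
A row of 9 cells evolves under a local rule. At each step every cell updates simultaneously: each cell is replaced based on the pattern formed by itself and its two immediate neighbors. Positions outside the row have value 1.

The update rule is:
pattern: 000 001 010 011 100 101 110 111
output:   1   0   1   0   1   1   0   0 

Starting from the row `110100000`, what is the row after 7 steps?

011110110

step 1: 001111110
step 2: 100000001
step 3: 011111100
step 4: 100000010
step 5: 011111011
step 6: 100000100
step 7: 011110110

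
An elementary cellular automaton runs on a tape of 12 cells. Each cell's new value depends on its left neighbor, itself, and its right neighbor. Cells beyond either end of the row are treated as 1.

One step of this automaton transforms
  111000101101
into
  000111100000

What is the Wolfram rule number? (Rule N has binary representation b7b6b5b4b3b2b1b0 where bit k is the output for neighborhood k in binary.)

23

position 0: 111 → 0  (bit 7 = 0)
position 2: 110 → 0  (bit 6 = 0)
position 7: 101 → 0  (bit 5 = 0)
position 3: 100 → 1  (bit 4 = 1)
position 8: 011 → 0  (bit 3 = 0)
position 6: 010 → 1  (bit 2 = 1)
position 5: 001 → 1  (bit 1 = 1)
position 4: 000 → 1  (bit 0 = 1)
bits b7..b0 = 00010111 = 23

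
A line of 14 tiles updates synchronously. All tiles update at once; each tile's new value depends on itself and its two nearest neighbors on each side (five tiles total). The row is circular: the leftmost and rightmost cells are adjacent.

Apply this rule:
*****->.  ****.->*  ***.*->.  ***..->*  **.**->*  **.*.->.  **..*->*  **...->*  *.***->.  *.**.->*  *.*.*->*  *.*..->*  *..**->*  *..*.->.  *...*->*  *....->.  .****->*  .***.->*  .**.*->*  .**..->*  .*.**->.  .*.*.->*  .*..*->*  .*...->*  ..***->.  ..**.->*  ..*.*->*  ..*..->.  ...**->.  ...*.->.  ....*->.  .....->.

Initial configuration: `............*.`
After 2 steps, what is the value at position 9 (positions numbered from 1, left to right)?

.

.............*
*.............
position 9 holds .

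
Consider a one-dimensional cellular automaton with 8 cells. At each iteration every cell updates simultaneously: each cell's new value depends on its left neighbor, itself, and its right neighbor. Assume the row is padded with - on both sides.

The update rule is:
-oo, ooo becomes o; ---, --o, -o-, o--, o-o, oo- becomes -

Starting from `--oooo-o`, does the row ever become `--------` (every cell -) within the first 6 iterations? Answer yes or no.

yes

--ooo---
--oo----
--o-----
--------
all cells are - at iteration 4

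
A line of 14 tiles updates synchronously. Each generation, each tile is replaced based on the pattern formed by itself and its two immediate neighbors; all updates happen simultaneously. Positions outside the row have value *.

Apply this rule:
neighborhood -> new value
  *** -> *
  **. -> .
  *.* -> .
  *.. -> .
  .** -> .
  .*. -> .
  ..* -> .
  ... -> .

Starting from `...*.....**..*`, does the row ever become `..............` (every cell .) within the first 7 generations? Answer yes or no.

yes

..............
all cells are . at generation 1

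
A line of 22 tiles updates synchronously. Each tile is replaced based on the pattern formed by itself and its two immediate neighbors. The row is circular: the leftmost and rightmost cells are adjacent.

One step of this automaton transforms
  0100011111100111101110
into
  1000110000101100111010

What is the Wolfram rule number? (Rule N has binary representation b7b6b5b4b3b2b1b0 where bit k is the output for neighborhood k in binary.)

106

position 6: 111 → 0  (bit 7 = 0)
position 10: 110 → 1  (bit 6 = 1)
position 17: 101 → 1  (bit 5 = 1)
position 2: 100 → 0  (bit 4 = 0)
position 5: 011 → 1  (bit 3 = 1)
position 1: 010 → 0  (bit 2 = 0)
position 0: 001 → 1  (bit 1 = 1)
position 3: 000 → 0  (bit 0 = 0)
bits b7..b0 = 01101010 = 106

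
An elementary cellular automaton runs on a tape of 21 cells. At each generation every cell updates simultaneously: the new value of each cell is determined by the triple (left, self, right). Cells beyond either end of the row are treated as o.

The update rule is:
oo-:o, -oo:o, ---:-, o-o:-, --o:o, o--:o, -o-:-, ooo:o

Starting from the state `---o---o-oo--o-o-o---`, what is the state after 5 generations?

generation 1: o-o-o-o--oooo-----o-o
generation 2: o------ooooooo---o--o
generation 3: oo----ooooooooo-o-ooo
generation 4: ooo--oooooooooo---ooo
generation 5: oooooooooooooooo-oooo

oooooooooooooooo-oooo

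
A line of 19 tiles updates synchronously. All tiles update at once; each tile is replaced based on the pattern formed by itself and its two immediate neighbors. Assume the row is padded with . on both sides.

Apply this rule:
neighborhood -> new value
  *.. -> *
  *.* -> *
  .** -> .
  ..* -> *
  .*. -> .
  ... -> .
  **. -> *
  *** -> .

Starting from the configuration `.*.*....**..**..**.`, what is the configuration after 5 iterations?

*.*.*.*.**.***.**.*

*.*.*..*.***.***.**
.*.*.**.*..**..**.*
*.*.*.**.**.***.**.
.*.*.*.**.**..**.**
*.*.*.*.**.***.**.*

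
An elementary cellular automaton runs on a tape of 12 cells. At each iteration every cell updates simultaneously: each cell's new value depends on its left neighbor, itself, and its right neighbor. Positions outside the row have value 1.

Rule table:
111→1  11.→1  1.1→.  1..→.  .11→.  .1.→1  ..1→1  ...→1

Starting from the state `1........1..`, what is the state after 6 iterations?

1.1.1..111..

1.11111111.1
1..1111111..
1.1.111111.1
1.1..11111..
1.1.1.1111.1
1.1.1..111..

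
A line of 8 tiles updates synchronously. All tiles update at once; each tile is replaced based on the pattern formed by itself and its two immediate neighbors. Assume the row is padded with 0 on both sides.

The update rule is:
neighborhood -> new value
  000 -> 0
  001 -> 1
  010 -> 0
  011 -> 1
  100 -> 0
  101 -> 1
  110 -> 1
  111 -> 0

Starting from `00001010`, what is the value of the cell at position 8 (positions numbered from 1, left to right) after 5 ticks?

0

tick 1: 00010100
tick 2: 00101000
tick 3: 01010000
tick 4: 10100000
tick 5: 01000000
position 8 holds 0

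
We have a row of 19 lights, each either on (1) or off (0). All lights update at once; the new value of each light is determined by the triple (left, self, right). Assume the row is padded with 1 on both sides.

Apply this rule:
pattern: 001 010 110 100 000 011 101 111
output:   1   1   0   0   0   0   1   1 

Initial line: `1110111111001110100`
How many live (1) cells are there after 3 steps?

10

step 1: 1101011110010101101
step 2: 1011101100111110010
step 3: 0101010001011100111
count of 1: 10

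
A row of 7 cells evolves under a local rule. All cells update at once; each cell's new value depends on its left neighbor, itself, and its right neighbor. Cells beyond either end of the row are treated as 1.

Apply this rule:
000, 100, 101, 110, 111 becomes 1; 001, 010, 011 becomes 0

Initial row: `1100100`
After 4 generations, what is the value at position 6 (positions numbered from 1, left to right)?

1110010
1111001
1111100
1111110
position 6 holds 1

1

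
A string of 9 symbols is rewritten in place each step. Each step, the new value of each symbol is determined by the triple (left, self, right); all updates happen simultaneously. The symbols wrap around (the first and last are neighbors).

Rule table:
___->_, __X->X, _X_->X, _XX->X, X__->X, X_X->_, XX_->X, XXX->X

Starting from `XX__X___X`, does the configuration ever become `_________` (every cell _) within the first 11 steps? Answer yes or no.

XXXXXX_XX
XXXXXX_XX  (fixed point — unchanged through step 11)
step 11 is XXXXXX_XX, still not uniform _

no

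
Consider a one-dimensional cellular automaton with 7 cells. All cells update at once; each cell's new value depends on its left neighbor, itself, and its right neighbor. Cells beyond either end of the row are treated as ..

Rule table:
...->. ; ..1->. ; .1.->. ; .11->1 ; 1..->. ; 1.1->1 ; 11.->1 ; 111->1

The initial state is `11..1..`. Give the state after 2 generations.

11.....

11.....
11.....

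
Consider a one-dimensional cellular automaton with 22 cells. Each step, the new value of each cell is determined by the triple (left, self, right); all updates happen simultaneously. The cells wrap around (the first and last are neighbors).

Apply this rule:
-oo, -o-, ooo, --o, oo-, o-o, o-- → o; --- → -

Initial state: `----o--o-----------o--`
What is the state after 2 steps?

---oooooo---------ooo-
--oooooooo-------ooooo

--oooooooo-------ooooo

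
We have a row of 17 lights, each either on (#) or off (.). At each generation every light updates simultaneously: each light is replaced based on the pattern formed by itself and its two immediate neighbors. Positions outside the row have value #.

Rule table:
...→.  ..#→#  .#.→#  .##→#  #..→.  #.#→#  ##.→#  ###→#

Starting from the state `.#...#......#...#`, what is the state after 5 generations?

######.##########

generation 1: ##..##.....##..##
generation 2: ##.###....###.###
generation 3: ######...########
generation 4: ######..#########
generation 5: ######.##########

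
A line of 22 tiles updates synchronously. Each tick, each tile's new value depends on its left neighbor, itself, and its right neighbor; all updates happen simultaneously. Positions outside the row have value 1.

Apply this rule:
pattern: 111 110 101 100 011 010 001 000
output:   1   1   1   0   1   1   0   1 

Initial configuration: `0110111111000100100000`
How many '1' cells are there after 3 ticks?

20

1111111111010100101110
1111111111111100111111
1111111111111100111111
count of 1: 20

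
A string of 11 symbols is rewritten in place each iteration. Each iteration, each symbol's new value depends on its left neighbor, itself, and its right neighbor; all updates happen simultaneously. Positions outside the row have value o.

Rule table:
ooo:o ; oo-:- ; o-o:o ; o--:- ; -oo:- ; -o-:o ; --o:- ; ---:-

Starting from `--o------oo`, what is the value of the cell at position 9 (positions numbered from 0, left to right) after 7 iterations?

-

iteration 1: --o-------o
iteration 2: --o--------
iteration 3: --o--------  (fixed point — unchanged through iteration 7)
position 9 holds -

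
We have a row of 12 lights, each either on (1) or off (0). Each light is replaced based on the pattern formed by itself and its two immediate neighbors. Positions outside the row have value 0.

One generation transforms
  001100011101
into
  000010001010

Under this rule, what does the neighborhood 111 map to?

1

At position 8 the neighborhood is 111; the next row has 1 there.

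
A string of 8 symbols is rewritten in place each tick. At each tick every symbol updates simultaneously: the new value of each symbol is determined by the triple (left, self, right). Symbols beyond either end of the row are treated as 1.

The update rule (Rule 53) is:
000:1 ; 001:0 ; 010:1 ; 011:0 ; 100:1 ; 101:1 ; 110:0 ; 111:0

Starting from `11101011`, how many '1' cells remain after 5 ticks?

5

00011100
11000010
00111011
10000100
01110110
count of 1: 5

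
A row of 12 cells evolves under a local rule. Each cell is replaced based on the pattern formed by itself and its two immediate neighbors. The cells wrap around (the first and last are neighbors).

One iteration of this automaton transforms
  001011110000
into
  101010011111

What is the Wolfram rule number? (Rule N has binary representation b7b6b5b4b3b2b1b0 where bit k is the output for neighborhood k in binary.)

position 5: 111 → 0  (bit 7 = 0)
position 7: 110 → 1  (bit 6 = 1)
position 3: 101 → 0  (bit 5 = 0)
position 8: 100 → 1  (bit 4 = 1)
position 4: 011 → 1  (bit 3 = 1)
position 2: 010 → 1  (bit 2 = 1)
position 1: 001 → 0  (bit 1 = 0)
position 0: 000 → 1  (bit 0 = 1)
bits b7..b0 = 01011101 = 93

93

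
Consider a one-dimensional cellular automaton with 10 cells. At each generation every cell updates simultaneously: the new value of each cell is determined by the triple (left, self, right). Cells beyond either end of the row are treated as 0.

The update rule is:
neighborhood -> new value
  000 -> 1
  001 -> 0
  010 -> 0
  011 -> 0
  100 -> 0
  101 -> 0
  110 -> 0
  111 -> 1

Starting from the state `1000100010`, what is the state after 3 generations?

0010001000
1000100011
0010001000

0010001000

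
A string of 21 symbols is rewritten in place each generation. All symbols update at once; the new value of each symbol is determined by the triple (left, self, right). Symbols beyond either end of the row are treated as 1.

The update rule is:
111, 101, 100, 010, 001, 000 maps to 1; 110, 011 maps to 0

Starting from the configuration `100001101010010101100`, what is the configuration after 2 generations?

011110011111111110011
101101101111111101101

101101101111111101101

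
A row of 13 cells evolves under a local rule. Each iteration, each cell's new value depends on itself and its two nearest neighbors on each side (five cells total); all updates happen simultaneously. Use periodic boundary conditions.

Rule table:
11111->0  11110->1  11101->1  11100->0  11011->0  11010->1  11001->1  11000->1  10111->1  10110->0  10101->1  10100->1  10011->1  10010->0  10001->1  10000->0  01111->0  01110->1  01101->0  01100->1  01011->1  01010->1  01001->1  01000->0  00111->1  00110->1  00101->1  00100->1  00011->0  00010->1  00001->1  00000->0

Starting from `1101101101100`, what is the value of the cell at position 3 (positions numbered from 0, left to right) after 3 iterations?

1000000000111
0100000010101
1100001111111
position 3 holds 0

0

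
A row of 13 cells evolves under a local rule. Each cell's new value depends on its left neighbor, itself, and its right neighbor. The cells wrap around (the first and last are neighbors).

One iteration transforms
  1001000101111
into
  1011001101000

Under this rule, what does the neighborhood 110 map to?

At position 0 the neighborhood is 110; the next row has 1 there.

1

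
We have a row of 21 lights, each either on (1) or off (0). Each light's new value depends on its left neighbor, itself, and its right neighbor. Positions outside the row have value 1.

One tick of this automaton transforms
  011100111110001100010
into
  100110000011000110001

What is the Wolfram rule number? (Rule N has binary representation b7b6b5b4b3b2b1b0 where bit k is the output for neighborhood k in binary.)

112

position 2: 111 → 0  (bit 7 = 0)
position 3: 110 → 1  (bit 6 = 1)
position 0: 101 → 1  (bit 5 = 1)
position 4: 100 → 1  (bit 4 = 1)
position 1: 011 → 0  (bit 3 = 0)
position 19: 010 → 0  (bit 2 = 0)
position 5: 001 → 0  (bit 1 = 0)
position 12: 000 → 0  (bit 0 = 0)
bits b7..b0 = 01110000 = 112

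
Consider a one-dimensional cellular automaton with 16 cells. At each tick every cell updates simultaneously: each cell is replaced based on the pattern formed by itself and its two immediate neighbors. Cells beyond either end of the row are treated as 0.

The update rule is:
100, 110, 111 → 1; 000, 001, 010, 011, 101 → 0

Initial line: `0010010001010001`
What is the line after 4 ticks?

0001001000001000
0000100100000100
0000010010000010
0000001001000001

0000001001000001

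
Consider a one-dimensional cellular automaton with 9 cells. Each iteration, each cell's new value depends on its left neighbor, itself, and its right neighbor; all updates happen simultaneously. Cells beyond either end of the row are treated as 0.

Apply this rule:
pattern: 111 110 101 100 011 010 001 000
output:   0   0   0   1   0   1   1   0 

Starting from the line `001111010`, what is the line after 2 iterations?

iteration 1: 010000011
iteration 2: 111000100

111000100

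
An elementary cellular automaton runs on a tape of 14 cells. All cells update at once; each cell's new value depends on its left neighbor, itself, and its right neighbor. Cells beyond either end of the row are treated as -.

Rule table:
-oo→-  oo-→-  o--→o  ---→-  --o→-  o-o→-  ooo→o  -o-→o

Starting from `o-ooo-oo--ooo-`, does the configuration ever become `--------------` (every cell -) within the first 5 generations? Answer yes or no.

o--o----o--o-o
oo-oo---oo-o-o
-----o-----o-o
-----oo----o-o
-------o---o-o
generation 5 is -------o---o-o, still not uniform -

no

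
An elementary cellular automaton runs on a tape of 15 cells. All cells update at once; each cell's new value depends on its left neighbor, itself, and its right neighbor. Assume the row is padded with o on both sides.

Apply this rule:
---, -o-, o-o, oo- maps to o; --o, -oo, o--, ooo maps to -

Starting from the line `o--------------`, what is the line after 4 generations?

o-oooooooooooo-
oo-----------oo
-o-ooooooooo---
ooo--------o-o-

ooo--------o-o-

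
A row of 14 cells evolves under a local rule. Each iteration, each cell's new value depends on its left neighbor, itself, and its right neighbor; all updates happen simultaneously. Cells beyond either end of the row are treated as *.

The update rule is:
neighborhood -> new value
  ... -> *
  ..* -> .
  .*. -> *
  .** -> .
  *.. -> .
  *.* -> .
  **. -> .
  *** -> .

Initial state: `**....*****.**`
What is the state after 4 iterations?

.*....*******.

iteration 1: ...**.........
iteration 2: .*....*******.
iteration 3: .*.**.........
iteration 4: .*....*******.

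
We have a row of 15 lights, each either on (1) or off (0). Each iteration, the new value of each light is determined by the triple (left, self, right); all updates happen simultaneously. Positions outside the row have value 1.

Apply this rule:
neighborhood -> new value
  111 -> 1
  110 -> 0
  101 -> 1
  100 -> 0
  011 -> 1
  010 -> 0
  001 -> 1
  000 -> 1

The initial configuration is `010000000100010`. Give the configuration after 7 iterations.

111001101111111

100111111001101
001111110011011
011111100110111
111111001101111
111110011011111
111100110111111
111001101111111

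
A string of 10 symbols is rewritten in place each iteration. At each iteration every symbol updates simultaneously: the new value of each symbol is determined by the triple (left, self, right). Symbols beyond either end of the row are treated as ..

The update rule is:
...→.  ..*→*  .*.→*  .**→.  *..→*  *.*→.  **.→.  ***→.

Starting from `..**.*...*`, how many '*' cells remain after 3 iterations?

.*...**.**
***.*.....
....**....
count of *: 2

2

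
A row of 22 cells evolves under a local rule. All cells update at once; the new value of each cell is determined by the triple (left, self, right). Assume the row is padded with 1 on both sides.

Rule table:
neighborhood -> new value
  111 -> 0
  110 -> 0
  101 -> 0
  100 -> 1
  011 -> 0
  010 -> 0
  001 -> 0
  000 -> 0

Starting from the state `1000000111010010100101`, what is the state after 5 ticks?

0010010000000000100000

0100000000001000010000
0010000000000100001000
1001000000000010000100
0100100000000001000010
0010010000000000100000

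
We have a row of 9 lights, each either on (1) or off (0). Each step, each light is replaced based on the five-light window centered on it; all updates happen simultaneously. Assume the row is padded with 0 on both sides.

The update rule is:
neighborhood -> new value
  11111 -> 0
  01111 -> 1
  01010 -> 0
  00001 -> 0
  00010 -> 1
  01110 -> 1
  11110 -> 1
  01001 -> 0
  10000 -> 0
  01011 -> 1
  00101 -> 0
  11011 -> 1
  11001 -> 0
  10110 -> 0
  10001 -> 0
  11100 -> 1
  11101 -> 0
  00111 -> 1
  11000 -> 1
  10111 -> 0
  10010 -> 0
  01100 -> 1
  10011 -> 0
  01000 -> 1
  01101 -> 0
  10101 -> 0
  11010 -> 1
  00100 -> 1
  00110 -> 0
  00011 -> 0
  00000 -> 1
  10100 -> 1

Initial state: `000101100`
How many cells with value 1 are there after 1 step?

101010110
count of 1: 5

5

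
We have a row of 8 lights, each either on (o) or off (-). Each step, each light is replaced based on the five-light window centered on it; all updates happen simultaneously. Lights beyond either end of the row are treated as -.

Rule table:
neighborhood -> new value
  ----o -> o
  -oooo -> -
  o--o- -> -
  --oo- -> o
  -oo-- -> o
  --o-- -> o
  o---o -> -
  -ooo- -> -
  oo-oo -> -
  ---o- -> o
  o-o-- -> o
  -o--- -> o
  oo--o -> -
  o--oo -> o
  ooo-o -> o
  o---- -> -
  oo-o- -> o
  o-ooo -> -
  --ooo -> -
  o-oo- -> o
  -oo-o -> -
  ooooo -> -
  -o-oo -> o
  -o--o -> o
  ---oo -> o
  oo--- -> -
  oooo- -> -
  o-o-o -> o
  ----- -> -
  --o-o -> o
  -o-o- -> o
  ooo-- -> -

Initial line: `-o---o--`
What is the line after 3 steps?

ooo-ooo-
--o-----
oooo----

oooo----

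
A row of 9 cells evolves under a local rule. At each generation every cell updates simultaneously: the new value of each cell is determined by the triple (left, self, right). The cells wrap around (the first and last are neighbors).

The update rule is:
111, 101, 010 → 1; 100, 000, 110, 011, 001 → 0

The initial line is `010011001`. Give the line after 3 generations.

100000000

generation 1: 110000001
generation 2: 100000000
generation 3: 100000000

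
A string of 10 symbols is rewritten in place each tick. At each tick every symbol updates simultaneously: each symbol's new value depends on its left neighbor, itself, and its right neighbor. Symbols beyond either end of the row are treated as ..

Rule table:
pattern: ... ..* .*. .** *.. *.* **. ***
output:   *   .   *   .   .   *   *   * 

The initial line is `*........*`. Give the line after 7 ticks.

tick 1: *.******.*
tick 2: **.*******
tick 3: .**.******
tick 4: ..**.*****
tick 5: *..**.****
tick 6: *...**.***
tick 7: *.*..**.**

*.*..**.**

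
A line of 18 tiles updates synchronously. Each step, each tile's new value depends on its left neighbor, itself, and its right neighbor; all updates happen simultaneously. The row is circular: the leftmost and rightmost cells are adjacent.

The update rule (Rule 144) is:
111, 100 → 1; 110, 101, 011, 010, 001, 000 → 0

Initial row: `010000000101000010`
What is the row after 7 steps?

step 1: 001000000000100001
step 2: 100100000000010000
step 3: 010010000000001000
step 4: 001001000000000100
step 5: 000100100000000010
step 6: 000010010000000001
step 7: 100001001000000000

100001001000000000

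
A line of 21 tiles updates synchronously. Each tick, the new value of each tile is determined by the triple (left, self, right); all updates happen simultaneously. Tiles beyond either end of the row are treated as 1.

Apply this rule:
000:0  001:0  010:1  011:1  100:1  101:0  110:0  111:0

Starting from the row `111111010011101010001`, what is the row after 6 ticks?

000000011010001011001
100000010011001010101
010000011010101010101
011000010010101010101
010100011010101010101
010110010010101010101

010110010010101010101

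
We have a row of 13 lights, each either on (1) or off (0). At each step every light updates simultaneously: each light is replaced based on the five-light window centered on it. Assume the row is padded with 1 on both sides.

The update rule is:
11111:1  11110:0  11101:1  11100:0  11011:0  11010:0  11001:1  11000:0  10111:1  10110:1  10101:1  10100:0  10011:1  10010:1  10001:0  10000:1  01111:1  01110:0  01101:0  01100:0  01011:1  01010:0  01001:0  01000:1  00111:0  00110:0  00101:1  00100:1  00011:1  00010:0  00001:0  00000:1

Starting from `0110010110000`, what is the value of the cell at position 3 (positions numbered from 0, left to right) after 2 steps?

1

0101111100101
0111110011111
position 3 holds 1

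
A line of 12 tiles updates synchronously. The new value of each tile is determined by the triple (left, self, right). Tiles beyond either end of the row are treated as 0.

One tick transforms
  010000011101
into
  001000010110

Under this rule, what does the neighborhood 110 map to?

1

At position 9 the neighborhood is 110; the next row has 1 there.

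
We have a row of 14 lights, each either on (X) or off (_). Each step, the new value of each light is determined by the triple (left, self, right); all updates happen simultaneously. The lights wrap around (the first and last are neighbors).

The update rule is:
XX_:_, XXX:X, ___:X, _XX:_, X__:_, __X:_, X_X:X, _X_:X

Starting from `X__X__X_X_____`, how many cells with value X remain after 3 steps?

X__X__XXX_XXX_
X__X___X_X_X_X
___X_X_XXXXXX_
count of X: 8

8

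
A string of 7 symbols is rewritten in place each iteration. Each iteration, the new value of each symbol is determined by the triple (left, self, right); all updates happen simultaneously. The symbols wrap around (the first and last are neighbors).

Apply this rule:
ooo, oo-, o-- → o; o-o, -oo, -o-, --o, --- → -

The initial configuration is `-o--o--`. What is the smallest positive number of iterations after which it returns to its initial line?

iteration 1: --o--o-
iteration 2: ---o--o
iteration 3: o---o--
iteration 4: -o---o-
iteration 5: --o---o
iteration 6: o--o---
iteration 7: -o--o--

7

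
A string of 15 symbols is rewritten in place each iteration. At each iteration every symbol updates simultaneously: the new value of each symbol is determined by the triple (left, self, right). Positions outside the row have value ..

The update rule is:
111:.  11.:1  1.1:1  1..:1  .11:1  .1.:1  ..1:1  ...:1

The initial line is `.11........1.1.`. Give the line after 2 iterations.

iteration 1: 111111111111111
iteration 2: 1.............1

1.............1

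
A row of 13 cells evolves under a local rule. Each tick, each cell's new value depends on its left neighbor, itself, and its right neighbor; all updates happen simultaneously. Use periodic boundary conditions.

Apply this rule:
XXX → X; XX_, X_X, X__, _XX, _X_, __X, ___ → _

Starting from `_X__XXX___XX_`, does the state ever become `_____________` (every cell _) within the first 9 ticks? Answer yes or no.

yes

_____X_______
_____________
all cells are _ at tick 2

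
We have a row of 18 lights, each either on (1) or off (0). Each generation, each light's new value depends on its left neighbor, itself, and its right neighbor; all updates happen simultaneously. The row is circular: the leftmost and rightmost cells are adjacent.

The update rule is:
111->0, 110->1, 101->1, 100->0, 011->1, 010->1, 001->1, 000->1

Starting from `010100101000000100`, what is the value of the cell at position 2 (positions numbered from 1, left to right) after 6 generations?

1

111101111011111101
000111001110000111
011101011010111101
110111111111100111
011100000000101100
110101111111111101
position 2 holds 1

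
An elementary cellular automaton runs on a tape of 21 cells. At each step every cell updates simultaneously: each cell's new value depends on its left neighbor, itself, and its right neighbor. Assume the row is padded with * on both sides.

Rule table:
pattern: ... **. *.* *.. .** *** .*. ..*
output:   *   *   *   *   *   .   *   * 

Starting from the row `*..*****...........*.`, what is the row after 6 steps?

...*****.............

****...**************
...*****.............
****...**************  (repeats step 1; period 2)
step 6: ...*****.............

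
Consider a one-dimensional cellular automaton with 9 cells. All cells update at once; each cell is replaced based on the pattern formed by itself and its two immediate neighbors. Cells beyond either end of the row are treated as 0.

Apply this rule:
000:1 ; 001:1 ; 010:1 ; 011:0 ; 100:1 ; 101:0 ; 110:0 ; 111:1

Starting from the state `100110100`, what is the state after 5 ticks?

110111011

tick 1: 111000111
tick 2: 010111010
tick 3: 110010011
tick 4: 001111100
tick 5: 110111011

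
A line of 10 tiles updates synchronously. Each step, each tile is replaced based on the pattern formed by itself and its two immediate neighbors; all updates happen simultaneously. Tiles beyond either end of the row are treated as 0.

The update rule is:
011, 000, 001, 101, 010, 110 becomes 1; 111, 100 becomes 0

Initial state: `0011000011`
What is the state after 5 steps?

1111011111
1001110001
1011010111
1111111101
1000000111

1000000111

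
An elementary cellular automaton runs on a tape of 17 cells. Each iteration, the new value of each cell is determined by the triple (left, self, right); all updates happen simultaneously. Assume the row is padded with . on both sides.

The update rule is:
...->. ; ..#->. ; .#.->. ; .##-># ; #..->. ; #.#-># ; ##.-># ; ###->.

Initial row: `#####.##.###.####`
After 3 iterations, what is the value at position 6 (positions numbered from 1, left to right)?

#...######.###..#
....#....###.#...
.........#.##....
position 6 holds .

.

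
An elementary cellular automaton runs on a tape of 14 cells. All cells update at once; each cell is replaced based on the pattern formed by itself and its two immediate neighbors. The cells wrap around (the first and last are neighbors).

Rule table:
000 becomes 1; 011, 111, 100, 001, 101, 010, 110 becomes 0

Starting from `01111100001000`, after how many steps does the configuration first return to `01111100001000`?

00000001100011
01111100001000

2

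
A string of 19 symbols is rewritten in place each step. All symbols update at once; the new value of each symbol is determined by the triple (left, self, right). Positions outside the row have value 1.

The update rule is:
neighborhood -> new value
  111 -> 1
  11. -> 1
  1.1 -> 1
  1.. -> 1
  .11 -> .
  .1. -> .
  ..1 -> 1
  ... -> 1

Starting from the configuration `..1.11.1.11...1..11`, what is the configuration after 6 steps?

step 1: 11.1.11.1.1111.11.1
step 2: 111.1.11.1.1111.11.
step 3: 1111.1.11.1.1111.11
step 4: 11111.1.11.1.1111.1
step 5: 111111.1.11.1.1111.
step 6: 1111111.1.11.1.1111

1111111.1.11.1.1111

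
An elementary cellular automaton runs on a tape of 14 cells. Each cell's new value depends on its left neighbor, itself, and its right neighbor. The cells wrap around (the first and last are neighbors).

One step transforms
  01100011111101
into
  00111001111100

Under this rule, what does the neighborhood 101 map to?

0

At position 0 the neighborhood is 101; the next row has 0 there.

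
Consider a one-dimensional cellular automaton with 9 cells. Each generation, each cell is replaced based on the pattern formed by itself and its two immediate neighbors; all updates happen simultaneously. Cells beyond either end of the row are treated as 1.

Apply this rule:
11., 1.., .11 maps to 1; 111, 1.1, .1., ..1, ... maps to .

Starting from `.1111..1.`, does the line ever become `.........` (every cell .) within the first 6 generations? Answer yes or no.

no

generation 1: .1..11...
generation 2: ..1.111..
generation 3: 1...1.11.
generation 4: 11....11.
generation 5: .11...11.
generation 6: .111..11.
generation 6 is .111..11., still not uniform .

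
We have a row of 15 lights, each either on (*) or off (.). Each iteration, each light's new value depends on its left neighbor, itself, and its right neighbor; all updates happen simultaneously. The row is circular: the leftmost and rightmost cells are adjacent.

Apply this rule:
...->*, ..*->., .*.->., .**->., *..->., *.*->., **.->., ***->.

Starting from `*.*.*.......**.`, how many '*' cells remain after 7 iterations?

5

......*****....
*****.......***
......*****....  (repeats iteration 1; period 2)
iteration 7: ......*****....
count of *: 5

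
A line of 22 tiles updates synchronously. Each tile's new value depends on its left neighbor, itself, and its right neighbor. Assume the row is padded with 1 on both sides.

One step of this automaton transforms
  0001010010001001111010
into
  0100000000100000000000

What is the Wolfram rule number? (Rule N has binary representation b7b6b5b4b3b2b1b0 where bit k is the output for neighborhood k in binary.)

1

position 16: 111 → 0  (bit 7 = 0)
position 18: 110 → 0  (bit 6 = 0)
position 4: 101 → 0  (bit 5 = 0)
position 0: 100 → 0  (bit 4 = 0)
position 15: 011 → 0  (bit 3 = 0)
position 3: 010 → 0  (bit 2 = 0)
position 2: 001 → 0  (bit 1 = 0)
position 1: 000 → 1  (bit 0 = 1)
bits b7..b0 = 00000001 = 1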